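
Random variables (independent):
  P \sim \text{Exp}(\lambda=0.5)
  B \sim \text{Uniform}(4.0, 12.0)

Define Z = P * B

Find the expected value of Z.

For independent RVs: E[XY] = E[X]*E[Y]
E[P] = 2
E[B] = 8
E[Z] = 2 * 8 = 16

16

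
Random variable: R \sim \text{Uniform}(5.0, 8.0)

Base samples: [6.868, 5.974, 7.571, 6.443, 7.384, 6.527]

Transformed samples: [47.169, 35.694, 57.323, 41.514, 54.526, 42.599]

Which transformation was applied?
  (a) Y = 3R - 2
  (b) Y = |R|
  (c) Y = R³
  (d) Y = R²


Checking option (d) Y = R²:
  R = 6.868 -> Y = 47.169 ✓
  R = 5.974 -> Y = 35.694 ✓
  R = 7.571 -> Y = 57.323 ✓
All samples match this transformation.

(d) R²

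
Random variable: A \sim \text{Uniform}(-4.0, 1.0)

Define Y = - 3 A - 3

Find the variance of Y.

For Y = aA + b: Var(Y) = a² * Var(A)
Var(A) = (1 + 4)^2/12 = 2.0833333
Var(Y) = (-3)² * 2.0833333 = 9 * 2.0833333 = 18.75

18.75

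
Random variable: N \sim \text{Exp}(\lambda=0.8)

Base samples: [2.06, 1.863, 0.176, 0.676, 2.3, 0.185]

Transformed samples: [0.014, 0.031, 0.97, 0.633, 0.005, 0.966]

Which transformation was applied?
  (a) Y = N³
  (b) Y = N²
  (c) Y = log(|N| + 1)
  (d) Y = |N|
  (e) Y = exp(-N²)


Checking option (e) Y = exp(-N²):
  N = 2.06 -> Y = 0.014 ✓
  N = 1.863 -> Y = 0.031 ✓
  N = 0.176 -> Y = 0.97 ✓
All samples match this transformation.

(e) exp(-N²)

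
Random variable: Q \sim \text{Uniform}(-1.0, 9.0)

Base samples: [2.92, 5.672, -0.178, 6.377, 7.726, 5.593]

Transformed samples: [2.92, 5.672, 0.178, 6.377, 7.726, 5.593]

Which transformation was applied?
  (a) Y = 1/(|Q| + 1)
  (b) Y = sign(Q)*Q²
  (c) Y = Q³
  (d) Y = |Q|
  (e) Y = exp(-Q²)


Checking option (d) Y = |Q|:
  Q = 2.92 -> Y = 2.92 ✓
  Q = 5.672 -> Y = 5.672 ✓
  Q = -0.178 -> Y = 0.178 ✓
All samples match this transformation.

(d) |Q|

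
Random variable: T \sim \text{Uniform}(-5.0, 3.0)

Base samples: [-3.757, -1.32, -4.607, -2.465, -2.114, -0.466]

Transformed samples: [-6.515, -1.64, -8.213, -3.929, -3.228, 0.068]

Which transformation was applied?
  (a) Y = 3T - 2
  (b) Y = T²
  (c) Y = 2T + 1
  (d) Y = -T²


Checking option (c) Y = 2T + 1:
  T = -3.757 -> Y = -6.515 ✓
  T = -1.32 -> Y = -1.64 ✓
  T = -4.607 -> Y = -8.213 ✓
All samples match this transformation.

(c) 2T + 1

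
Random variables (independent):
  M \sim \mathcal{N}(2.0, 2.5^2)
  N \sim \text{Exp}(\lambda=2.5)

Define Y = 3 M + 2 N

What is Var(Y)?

For independent RVs: Var(aX + bY) = a²Var(X) + b²Var(Y)
Var(M) = 6.25
Var(N) = 0.16
Var(Y) = 3²*6.25 + 2²*0.16
= 9*6.25 + 4*0.16 = 56.89

56.89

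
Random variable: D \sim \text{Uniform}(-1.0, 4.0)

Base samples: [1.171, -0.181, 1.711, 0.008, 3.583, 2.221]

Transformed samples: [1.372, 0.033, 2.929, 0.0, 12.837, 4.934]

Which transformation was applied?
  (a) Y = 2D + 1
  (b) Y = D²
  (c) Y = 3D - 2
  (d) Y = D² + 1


Checking option (b) Y = D²:
  D = 1.171 -> Y = 1.372 ✓
  D = -0.181 -> Y = 0.033 ✓
  D = 1.711 -> Y = 2.929 ✓
All samples match this transformation.

(b) D²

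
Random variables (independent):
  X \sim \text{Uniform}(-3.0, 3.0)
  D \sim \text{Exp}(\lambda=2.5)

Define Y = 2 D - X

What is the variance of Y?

For independent RVs: Var(aX + bY) = a²Var(X) + b²Var(Y)
Var(X) = 3
Var(D) = 0.16
Var(Y) = (-1)²*3 + 2²*0.16
= 1*3 + 4*0.16 = 3.64

3.64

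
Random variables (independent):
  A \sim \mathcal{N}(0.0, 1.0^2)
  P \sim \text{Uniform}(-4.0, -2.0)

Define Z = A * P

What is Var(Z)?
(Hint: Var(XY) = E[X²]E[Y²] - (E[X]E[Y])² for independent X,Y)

Var(XY) = E[X²]E[Y²] - (E[X]E[Y])²
E[A] = 0, Var(A) = 1
E[P] = -3, Var(P) = 0.33333333
E[A²] = 1 + 0² = 1
E[P²] = 0.33333333 + (-3)² = 9.3333333
Var(Z) = 1*9.3333333 - (0*(-3))²
= 9.3333333 - 0 = 9.3333333

9.3333333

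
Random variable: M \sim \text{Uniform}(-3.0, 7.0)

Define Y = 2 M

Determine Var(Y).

For Y = aM + b: Var(Y) = a² * Var(M)
Var(M) = (7 + 3)^2/12 = 8.3333333
Var(Y) = 2² * 8.3333333 = 4 * 8.3333333 = 33.333333

33.333333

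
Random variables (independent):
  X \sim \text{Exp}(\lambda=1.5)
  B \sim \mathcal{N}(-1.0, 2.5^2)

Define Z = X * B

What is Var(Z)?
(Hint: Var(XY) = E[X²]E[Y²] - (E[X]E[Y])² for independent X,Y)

Var(XY) = E[X²]E[Y²] - (E[X]E[Y])²
E[X] = 0.66666667, Var(X) = 0.44444444
E[B] = -1, Var(B) = 6.25
E[X²] = 0.44444444 + 0.66666667² = 0.88888889
E[B²] = 6.25 + (-1)² = 7.25
Var(Z) = 0.88888889*7.25 - (0.66666667*(-1))²
= 6.4444444 - 0.44444444 = 6

6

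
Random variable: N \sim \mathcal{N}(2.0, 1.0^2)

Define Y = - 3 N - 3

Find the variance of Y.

For Y = aN + b: Var(Y) = a² * Var(N)
Var(N) = 1.0^2 = 1
Var(Y) = (-3)² * 1 = 9 * 1 = 9

9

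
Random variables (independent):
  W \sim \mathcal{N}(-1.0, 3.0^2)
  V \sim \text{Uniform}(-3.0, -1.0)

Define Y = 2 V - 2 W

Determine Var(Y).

For independent RVs: Var(aX + bY) = a²Var(X) + b²Var(Y)
Var(W) = 9
Var(V) = 0.33333333
Var(Y) = (-2)²*9 + 2²*0.33333333
= 4*9 + 4*0.33333333 = 37.333333

37.333333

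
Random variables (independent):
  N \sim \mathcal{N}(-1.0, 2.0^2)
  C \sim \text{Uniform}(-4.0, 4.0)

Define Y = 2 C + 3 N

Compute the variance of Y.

For independent RVs: Var(aX + bY) = a²Var(X) + b²Var(Y)
Var(N) = 4
Var(C) = 5.3333333
Var(Y) = 3²*4 + 2²*5.3333333
= 9*4 + 4*5.3333333 = 57.333333

57.333333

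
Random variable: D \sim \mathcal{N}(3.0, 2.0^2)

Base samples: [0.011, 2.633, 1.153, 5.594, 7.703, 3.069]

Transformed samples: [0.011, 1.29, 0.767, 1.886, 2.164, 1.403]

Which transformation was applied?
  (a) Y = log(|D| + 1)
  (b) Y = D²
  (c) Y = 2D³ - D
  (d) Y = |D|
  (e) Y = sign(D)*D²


Checking option (a) Y = log(|D| + 1):
  D = 0.011 -> Y = 0.011 ✓
  D = 2.633 -> Y = 1.29 ✓
  D = 1.153 -> Y = 0.767 ✓
All samples match this transformation.

(a) log(|D| + 1)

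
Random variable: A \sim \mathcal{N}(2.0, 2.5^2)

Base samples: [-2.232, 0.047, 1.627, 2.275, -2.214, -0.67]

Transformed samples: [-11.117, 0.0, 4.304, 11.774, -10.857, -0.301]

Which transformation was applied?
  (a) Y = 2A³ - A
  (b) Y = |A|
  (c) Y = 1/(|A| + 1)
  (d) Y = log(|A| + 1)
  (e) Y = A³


Checking option (e) Y = A³:
  A = -2.232 -> Y = -11.117 ✓
  A = 0.047 -> Y = 0.0 ✓
  A = 1.627 -> Y = 4.304 ✓
All samples match this transformation.

(e) A³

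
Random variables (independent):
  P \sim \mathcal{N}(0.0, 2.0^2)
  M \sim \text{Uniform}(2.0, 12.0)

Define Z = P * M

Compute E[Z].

For independent RVs: E[XY] = E[X]*E[Y]
E[P] = 0
E[M] = 7
E[Z] = 0 * 7 = 0

0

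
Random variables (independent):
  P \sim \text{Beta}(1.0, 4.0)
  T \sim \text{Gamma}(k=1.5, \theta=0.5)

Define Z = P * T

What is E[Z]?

For independent RVs: E[XY] = E[X]*E[Y]
E[P] = 0.2
E[T] = 0.75
E[Z] = 0.2 * 0.75 = 0.15

0.15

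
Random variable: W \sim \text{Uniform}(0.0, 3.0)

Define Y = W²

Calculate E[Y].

Using E[X²] = Var(X) + (E[X])²:
E[W] = 1.5
Var(W) = (3 - 0)^2/12 = 0.75
E[W²] = 0.75 + 1.5² = 0.75 + 2.25 = 3

3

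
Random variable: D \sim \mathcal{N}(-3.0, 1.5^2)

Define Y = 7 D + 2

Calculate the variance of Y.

For Y = aD + b: Var(Y) = a² * Var(D)
Var(D) = 1.5^2 = 2.25
Var(Y) = 7² * 2.25 = 49 * 2.25 = 110.25

110.25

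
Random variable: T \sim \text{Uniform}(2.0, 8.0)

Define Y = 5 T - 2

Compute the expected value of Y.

For Y = 5T - 2:
E[Y] = 5 * E[T] - 2
E[T] = (2 + 8)/2 = 5
E[Y] = 5 * 5 - 2 = 23

23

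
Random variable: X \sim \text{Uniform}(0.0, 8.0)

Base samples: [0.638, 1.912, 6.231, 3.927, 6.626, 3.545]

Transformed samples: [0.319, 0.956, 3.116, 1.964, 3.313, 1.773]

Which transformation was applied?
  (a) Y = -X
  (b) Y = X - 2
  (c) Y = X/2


Checking option (c) Y = X/2:
  X = 0.638 -> Y = 0.319 ✓
  X = 1.912 -> Y = 0.956 ✓
  X = 6.231 -> Y = 3.116 ✓
All samples match this transformation.

(c) X/2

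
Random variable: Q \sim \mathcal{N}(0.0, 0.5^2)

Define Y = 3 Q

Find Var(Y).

For Y = aQ + b: Var(Y) = a² * Var(Q)
Var(Q) = 0.5^2 = 0.25
Var(Y) = 3² * 0.25 = 9 * 0.25 = 2.25

2.25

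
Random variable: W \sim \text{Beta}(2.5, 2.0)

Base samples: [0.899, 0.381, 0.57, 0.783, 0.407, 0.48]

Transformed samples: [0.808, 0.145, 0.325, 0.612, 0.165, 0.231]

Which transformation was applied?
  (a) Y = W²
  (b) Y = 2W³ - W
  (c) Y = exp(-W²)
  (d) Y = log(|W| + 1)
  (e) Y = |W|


Checking option (a) Y = W²:
  W = 0.899 -> Y = 0.808 ✓
  W = 0.381 -> Y = 0.145 ✓
  W = 0.57 -> Y = 0.325 ✓
All samples match this transformation.

(a) W²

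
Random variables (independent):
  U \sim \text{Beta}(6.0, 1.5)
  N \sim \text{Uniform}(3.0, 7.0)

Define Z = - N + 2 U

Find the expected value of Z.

E[Z] = 2*E[U] - 1*E[N]
E[U] = 0.8
E[N] = 5
E[Z] = 2*0.8 - 1*5 = -3.4

-3.4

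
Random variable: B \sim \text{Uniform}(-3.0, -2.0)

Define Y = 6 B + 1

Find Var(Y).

For Y = aB + b: Var(Y) = a² * Var(B)
Var(B) = (-2 + 3)^2/12 = 0.083333333
Var(Y) = 6² * 0.083333333 = 36 * 0.083333333 = 3

3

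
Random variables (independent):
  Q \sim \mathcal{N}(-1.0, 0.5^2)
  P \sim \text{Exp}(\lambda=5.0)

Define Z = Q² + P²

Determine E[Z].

E[Z] = E[Q²] + E[P²]
E[Q²] = Var(Q) + E[Q]² = 0.25 + 1 = 1.25
E[P²] = Var(P) + E[P]² = 0.04 + 0.04 = 0.08
E[Z] = 1.25 + 0.08 = 1.33

1.33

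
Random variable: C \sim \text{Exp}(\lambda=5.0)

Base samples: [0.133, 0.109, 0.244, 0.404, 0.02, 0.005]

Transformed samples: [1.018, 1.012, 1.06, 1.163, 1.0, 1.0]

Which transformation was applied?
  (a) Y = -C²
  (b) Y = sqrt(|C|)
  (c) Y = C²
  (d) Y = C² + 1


Checking option (d) Y = C² + 1:
  C = 0.133 -> Y = 1.018 ✓
  C = 0.109 -> Y = 1.012 ✓
  C = 0.244 -> Y = 1.06 ✓
All samples match this transformation.

(d) C² + 1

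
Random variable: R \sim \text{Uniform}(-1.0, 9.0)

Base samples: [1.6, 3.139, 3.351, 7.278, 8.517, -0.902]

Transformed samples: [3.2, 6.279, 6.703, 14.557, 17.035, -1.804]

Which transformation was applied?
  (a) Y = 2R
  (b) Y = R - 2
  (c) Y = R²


Checking option (a) Y = 2R:
  R = 1.6 -> Y = 3.2 ✓
  R = 3.139 -> Y = 6.279 ✓
  R = 3.351 -> Y = 6.703 ✓
All samples match this transformation.

(a) 2R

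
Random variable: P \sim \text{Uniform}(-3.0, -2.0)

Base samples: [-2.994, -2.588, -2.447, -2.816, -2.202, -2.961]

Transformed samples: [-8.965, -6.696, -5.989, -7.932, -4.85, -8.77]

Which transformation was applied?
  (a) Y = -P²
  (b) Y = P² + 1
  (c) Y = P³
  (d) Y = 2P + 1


Checking option (a) Y = -P²:
  P = -2.994 -> Y = -8.965 ✓
  P = -2.588 -> Y = -6.696 ✓
  P = -2.447 -> Y = -5.989 ✓
All samples match this transformation.

(a) -P²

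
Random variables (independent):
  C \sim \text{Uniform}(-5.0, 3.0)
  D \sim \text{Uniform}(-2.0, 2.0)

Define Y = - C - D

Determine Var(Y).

For independent RVs: Var(aX + bY) = a²Var(X) + b²Var(Y)
Var(C) = 5.3333333
Var(D) = 1.3333333
Var(Y) = (-1)²*5.3333333 + (-1)²*1.3333333
= 1*5.3333333 + 1*1.3333333 = 6.6666667

6.6666667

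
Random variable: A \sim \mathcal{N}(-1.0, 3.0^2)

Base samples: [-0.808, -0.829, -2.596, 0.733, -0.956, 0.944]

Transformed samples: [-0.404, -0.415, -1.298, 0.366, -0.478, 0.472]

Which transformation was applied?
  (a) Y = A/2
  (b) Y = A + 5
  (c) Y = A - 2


Checking option (a) Y = A/2:
  A = -0.808 -> Y = -0.404 ✓
  A = -0.829 -> Y = -0.415 ✓
  A = -2.596 -> Y = -1.298 ✓
All samples match this transformation.

(a) A/2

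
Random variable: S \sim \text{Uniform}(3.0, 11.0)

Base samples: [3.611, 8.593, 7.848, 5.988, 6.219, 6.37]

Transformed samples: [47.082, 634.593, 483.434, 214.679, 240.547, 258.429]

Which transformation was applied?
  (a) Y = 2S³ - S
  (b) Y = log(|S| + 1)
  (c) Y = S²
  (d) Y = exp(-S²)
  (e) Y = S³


Checking option (e) Y = S³:
  S = 3.611 -> Y = 47.082 ✓
  S = 8.593 -> Y = 634.593 ✓
  S = 7.848 -> Y = 483.434 ✓
All samples match this transformation.

(e) S³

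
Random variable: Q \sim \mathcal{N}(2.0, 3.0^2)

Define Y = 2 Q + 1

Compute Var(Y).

For Y = aQ + b: Var(Y) = a² * Var(Q)
Var(Q) = 3.0^2 = 9
Var(Y) = 2² * 9 = 4 * 9 = 36

36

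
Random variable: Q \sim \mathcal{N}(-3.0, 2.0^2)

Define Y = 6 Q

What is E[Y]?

For Y = 6Q:
E[Y] = 6 * E[Q]
E[Q] = -3.0 = -3
E[Y] = 6 * (-3) = -18

-18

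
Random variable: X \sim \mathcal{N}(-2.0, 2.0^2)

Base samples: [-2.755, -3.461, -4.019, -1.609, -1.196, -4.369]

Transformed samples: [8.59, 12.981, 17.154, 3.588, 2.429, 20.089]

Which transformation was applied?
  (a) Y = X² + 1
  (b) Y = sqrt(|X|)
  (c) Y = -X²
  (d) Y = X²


Checking option (a) Y = X² + 1:
  X = -2.755 -> Y = 8.59 ✓
  X = -3.461 -> Y = 12.981 ✓
  X = -4.019 -> Y = 17.154 ✓
All samples match this transformation.

(a) X² + 1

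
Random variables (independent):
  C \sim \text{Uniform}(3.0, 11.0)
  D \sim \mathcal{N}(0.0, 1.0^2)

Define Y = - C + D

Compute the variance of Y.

For independent RVs: Var(aX + bY) = a²Var(X) + b²Var(Y)
Var(C) = 5.3333333
Var(D) = 1
Var(Y) = (-1)²*5.3333333 + 1²*1
= 1*5.3333333 + 1*1 = 6.3333333

6.3333333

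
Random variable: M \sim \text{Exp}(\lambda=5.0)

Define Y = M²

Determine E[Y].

Using E[X²] = Var(X) + (E[X])²:
E[M] = 0.2
Var(M) = 1/5.0^2 = 0.04
E[M²] = 0.04 + 0.2² = 0.04 + 0.04 = 0.08

0.08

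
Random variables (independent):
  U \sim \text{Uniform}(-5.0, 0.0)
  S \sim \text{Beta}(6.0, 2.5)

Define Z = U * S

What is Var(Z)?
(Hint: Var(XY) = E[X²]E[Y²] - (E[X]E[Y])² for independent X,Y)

Var(XY) = E[X²]E[Y²] - (E[X]E[Y])²
E[U] = -2.5, Var(U) = 2.0833333
E[S] = 0.70588235, Var(S) = 0.021853943
E[U²] = 2.0833333 + (-2.5)² = 8.3333333
E[S²] = 0.021853943 + 0.70588235² = 0.52012384
Var(Z) = 8.3333333*0.52012384 - (-2.5*0.70588235)²
= 4.3343653 - 3.1141869 = 1.2201785

1.2201785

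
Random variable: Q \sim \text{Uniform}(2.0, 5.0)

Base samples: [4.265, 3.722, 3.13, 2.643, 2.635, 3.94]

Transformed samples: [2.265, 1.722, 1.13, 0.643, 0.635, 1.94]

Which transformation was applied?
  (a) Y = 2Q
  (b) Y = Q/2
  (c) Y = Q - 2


Checking option (c) Y = Q - 2:
  Q = 4.265 -> Y = 2.265 ✓
  Q = 3.722 -> Y = 1.722 ✓
  Q = 3.13 -> Y = 1.13 ✓
All samples match this transformation.

(c) Q - 2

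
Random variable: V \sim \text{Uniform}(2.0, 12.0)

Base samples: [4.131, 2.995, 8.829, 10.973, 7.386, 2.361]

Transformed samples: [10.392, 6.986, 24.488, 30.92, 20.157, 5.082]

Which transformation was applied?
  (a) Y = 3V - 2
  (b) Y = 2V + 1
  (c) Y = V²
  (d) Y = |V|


Checking option (a) Y = 3V - 2:
  V = 4.131 -> Y = 10.392 ✓
  V = 2.995 -> Y = 6.986 ✓
  V = 8.829 -> Y = 24.488 ✓
All samples match this transformation.

(a) 3V - 2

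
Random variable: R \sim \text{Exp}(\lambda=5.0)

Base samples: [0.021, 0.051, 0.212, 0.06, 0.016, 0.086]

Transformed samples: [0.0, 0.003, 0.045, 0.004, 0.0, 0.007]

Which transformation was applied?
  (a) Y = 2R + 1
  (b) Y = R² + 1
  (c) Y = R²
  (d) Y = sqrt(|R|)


Checking option (c) Y = R²:
  R = 0.021 -> Y = 0.0 ✓
  R = 0.051 -> Y = 0.003 ✓
  R = 0.212 -> Y = 0.045 ✓
All samples match this transformation.

(c) R²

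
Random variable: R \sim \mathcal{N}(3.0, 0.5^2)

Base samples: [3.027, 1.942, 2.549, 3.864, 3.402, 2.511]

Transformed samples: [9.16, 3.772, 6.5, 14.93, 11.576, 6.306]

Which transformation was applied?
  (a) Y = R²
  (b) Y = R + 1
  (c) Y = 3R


Checking option (a) Y = R²:
  R = 3.027 -> Y = 9.16 ✓
  R = 1.942 -> Y = 3.772 ✓
  R = 2.549 -> Y = 6.5 ✓
All samples match this transformation.

(a) R²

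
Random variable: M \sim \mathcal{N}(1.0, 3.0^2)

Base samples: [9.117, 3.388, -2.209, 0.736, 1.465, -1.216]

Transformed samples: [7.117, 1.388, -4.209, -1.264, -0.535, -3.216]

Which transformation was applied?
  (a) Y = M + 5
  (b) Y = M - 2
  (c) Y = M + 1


Checking option (b) Y = M - 2:
  M = 9.117 -> Y = 7.117 ✓
  M = 3.388 -> Y = 1.388 ✓
  M = -2.209 -> Y = -4.209 ✓
All samples match this transformation.

(b) M - 2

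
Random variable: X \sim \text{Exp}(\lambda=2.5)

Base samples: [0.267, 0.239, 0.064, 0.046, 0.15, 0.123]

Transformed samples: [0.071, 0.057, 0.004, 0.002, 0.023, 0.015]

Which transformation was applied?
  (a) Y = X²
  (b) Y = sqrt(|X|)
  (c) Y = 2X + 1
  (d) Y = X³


Checking option (a) Y = X²:
  X = 0.267 -> Y = 0.071 ✓
  X = 0.239 -> Y = 0.057 ✓
  X = 0.064 -> Y = 0.004 ✓
All samples match this transformation.

(a) X²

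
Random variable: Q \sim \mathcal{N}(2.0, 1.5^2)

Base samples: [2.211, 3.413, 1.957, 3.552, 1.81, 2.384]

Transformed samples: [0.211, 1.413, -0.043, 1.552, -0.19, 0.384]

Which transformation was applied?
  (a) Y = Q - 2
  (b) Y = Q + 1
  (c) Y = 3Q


Checking option (a) Y = Q - 2:
  Q = 2.211 -> Y = 0.211 ✓
  Q = 3.413 -> Y = 1.413 ✓
  Q = 1.957 -> Y = -0.043 ✓
All samples match this transformation.

(a) Q - 2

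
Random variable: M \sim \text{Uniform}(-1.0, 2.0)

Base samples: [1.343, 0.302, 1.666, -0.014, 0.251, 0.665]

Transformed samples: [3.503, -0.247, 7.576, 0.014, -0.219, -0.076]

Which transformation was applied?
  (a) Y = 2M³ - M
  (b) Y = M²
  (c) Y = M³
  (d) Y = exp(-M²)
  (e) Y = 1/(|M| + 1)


Checking option (a) Y = 2M³ - M:
  M = 1.343 -> Y = 3.503 ✓
  M = 0.302 -> Y = -0.247 ✓
  M = 1.666 -> Y = 7.576 ✓
All samples match this transformation.

(a) 2M³ - M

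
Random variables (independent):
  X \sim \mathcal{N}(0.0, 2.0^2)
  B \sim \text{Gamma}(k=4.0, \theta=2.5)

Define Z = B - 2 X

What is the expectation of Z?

E[Z] = -2*E[X] + 1*E[B]
E[X] = 0
E[B] = 10
E[Z] = -2*0 + 1*10 = 10

10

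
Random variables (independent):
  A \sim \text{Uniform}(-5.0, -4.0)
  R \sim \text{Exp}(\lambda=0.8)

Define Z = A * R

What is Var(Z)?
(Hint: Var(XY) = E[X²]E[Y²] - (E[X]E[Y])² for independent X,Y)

Var(XY) = E[X²]E[Y²] - (E[X]E[Y])²
E[A] = -4.5, Var(A) = 0.083333333
E[R] = 1.25, Var(R) = 1.5625
E[A²] = 0.083333333 + (-4.5)² = 20.333333
E[R²] = 1.5625 + 1.25² = 3.125
Var(Z) = 20.333333*3.125 - (-4.5*1.25)²
= 63.541667 - 31.640625 = 31.901042

31.901042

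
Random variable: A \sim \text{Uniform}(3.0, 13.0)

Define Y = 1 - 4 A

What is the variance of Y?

For Y = aA + b: Var(Y) = a² * Var(A)
Var(A) = (13 - 3)^2/12 = 8.3333333
Var(Y) = (-4)² * 8.3333333 = 16 * 8.3333333 = 133.33333

133.33333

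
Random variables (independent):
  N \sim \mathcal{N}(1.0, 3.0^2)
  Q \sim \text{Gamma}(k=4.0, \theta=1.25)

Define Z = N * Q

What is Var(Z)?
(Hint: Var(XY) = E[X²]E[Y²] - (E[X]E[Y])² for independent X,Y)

Var(XY) = E[X²]E[Y²] - (E[X]E[Y])²
E[N] = 1, Var(N) = 9
E[Q] = 5, Var(Q) = 6.25
E[N²] = 9 + 1² = 10
E[Q²] = 6.25 + 5² = 31.25
Var(Z) = 10*31.25 - (1*5)²
= 312.5 - 25 = 287.5

287.5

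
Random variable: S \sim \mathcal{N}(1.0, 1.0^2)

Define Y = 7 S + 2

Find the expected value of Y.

For Y = 7S + 2:
E[Y] = 7 * E[S] + 2
E[S] = 1.0 = 1
E[Y] = 7 * 1 + 2 = 9

9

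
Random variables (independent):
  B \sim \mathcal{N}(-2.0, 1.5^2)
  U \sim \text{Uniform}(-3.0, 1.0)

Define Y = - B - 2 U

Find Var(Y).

For independent RVs: Var(aX + bY) = a²Var(X) + b²Var(Y)
Var(B) = 2.25
Var(U) = 1.3333333
Var(Y) = (-1)²*2.25 + (-2)²*1.3333333
= 1*2.25 + 4*1.3333333 = 7.5833333

7.5833333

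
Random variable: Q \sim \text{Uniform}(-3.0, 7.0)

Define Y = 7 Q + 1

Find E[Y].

For Y = 7Q + 1:
E[Y] = 7 * E[Q] + 1
E[Q] = (-3 + 7)/2 = 2
E[Y] = 7 * 2 + 1 = 15

15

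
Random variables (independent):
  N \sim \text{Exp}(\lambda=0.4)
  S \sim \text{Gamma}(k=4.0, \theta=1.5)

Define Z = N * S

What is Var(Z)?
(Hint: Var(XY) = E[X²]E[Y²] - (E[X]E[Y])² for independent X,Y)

Var(XY) = E[X²]E[Y²] - (E[X]E[Y])²
E[N] = 2.5, Var(N) = 6.25
E[S] = 6, Var(S) = 9
E[N²] = 6.25 + 2.5² = 12.5
E[S²] = 9 + 6² = 45
Var(Z) = 12.5*45 - (2.5*6)²
= 562.5 - 225 = 337.5

337.5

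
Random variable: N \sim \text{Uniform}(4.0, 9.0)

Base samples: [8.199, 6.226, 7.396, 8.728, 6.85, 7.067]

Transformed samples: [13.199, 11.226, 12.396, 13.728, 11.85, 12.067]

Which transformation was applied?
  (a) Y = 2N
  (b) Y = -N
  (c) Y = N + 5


Checking option (c) Y = N + 5:
  N = 8.199 -> Y = 13.199 ✓
  N = 6.226 -> Y = 11.226 ✓
  N = 7.396 -> Y = 12.396 ✓
All samples match this transformation.

(c) N + 5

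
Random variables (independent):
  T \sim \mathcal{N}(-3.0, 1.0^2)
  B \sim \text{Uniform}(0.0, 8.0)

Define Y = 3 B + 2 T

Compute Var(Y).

For independent RVs: Var(aX + bY) = a²Var(X) + b²Var(Y)
Var(T) = 1
Var(B) = 5.3333333
Var(Y) = 2²*1 + 3²*5.3333333
= 4*1 + 9*5.3333333 = 52

52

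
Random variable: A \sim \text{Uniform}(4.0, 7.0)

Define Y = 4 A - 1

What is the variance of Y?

For Y = aA + b: Var(Y) = a² * Var(A)
Var(A) = (7 - 4)^2/12 = 0.75
Var(Y) = 4² * 0.75 = 16 * 0.75 = 12

12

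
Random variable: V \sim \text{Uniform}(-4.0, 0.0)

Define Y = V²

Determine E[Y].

Using E[X²] = Var(X) + (E[X])²:
E[V] = -2
Var(V) = (0 + 4)^2/12 = 1.3333333
E[V²] = 1.3333333 + (-2)² = 1.3333333 + 4 = 5.3333333

5.3333333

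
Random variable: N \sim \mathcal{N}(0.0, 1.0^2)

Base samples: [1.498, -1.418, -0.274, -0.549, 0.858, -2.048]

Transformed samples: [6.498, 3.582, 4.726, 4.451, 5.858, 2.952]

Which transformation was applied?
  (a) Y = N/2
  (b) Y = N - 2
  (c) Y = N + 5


Checking option (c) Y = N + 5:
  N = 1.498 -> Y = 6.498 ✓
  N = -1.418 -> Y = 3.582 ✓
  N = -0.274 -> Y = 4.726 ✓
All samples match this transformation.

(c) N + 5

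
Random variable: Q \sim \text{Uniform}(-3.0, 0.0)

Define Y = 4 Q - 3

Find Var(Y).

For Y = aQ + b: Var(Y) = a² * Var(Q)
Var(Q) = (0 + 3)^2/12 = 0.75
Var(Y) = 4² * 0.75 = 16 * 0.75 = 12

12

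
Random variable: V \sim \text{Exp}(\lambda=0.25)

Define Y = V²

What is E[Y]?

E[V²] = Var(V) + (E[V])² = 16 + 16 = 32

32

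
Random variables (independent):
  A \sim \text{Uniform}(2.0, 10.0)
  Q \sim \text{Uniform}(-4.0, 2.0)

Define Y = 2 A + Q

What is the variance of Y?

For independent RVs: Var(aX + bY) = a²Var(X) + b²Var(Y)
Var(A) = 5.3333333
Var(Q) = 3
Var(Y) = 2²*5.3333333 + 1²*3
= 4*5.3333333 + 1*3 = 24.333333

24.333333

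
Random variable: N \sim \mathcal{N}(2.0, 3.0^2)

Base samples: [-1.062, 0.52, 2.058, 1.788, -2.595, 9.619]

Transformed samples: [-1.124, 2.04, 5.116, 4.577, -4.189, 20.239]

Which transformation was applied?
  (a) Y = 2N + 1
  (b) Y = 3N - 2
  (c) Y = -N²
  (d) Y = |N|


Checking option (a) Y = 2N + 1:
  N = -1.062 -> Y = -1.124 ✓
  N = 0.52 -> Y = 2.04 ✓
  N = 2.058 -> Y = 5.116 ✓
All samples match this transformation.

(a) 2N + 1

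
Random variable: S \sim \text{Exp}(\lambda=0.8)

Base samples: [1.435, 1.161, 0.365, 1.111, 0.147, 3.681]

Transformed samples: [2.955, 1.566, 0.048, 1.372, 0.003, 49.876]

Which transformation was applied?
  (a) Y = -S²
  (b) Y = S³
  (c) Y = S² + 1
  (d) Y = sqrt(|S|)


Checking option (b) Y = S³:
  S = 1.435 -> Y = 2.955 ✓
  S = 1.161 -> Y = 1.566 ✓
  S = 0.365 -> Y = 0.048 ✓
All samples match this transformation.

(b) S³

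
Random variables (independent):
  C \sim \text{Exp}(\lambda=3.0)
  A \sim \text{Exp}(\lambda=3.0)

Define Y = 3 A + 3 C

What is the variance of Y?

For independent RVs: Var(aX + bY) = a²Var(X) + b²Var(Y)
Var(C) = 0.11111111
Var(A) = 0.11111111
Var(Y) = 3²*0.11111111 + 3²*0.11111111
= 9*0.11111111 + 9*0.11111111 = 2

2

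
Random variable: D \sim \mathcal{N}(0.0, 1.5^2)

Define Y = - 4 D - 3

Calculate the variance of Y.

For Y = aD + b: Var(Y) = a² * Var(D)
Var(D) = 1.5^2 = 2.25
Var(Y) = (-4)² * 2.25 = 16 * 2.25 = 36

36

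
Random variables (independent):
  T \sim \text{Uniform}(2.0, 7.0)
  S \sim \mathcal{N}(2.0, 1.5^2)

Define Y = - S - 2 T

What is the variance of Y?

For independent RVs: Var(aX + bY) = a²Var(X) + b²Var(Y)
Var(T) = 2.0833333
Var(S) = 2.25
Var(Y) = (-2)²*2.0833333 + (-1)²*2.25
= 4*2.0833333 + 1*2.25 = 10.583333

10.583333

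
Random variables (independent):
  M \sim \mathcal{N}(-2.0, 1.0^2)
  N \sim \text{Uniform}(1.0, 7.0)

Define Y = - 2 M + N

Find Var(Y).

For independent RVs: Var(aX + bY) = a²Var(X) + b²Var(Y)
Var(M) = 1
Var(N) = 3
Var(Y) = (-2)²*1 + 1²*3
= 4*1 + 1*3 = 7

7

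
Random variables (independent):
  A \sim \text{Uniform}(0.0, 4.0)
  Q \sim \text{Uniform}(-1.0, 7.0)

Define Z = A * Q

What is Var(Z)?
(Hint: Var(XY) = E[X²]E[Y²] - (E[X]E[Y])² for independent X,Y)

Var(XY) = E[X²]E[Y²] - (E[X]E[Y])²
E[A] = 2, Var(A) = 1.3333333
E[Q] = 3, Var(Q) = 5.3333333
E[A²] = 1.3333333 + 2² = 5.3333333
E[Q²] = 5.3333333 + 3² = 14.333333
Var(Z) = 5.3333333*14.333333 - (2*3)²
= 76.444444 - 36 = 40.444444

40.444444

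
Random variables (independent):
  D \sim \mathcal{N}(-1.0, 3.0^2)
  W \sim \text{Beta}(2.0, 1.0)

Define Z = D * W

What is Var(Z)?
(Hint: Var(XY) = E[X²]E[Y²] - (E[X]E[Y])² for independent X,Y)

Var(XY) = E[X²]E[Y²] - (E[X]E[Y])²
E[D] = -1, Var(D) = 9
E[W] = 0.66666667, Var(W) = 0.055555556
E[D²] = 9 + (-1)² = 10
E[W²] = 0.055555556 + 0.66666667² = 0.5
Var(Z) = 10*0.5 - (-1*0.66666667)²
= 5 - 0.44444444 = 4.5555556

4.5555556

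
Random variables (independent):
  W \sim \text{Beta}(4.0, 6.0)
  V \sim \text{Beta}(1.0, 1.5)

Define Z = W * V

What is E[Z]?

For independent RVs: E[XY] = E[X]*E[Y]
E[W] = 0.4
E[V] = 0.4
E[Z] = 0.4 * 0.4 = 0.16

0.16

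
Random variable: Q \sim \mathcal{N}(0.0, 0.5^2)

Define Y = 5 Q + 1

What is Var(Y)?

For Y = aQ + b: Var(Y) = a² * Var(Q)
Var(Q) = 0.5^2 = 0.25
Var(Y) = 5² * 0.25 = 25 * 0.25 = 6.25

6.25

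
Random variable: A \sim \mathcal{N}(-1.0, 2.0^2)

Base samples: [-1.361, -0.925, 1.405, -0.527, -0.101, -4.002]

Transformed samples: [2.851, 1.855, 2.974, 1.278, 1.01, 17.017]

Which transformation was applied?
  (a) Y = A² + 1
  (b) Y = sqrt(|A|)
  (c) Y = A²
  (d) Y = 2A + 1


Checking option (a) Y = A² + 1:
  A = -1.361 -> Y = 2.851 ✓
  A = -0.925 -> Y = 1.855 ✓
  A = 1.405 -> Y = 2.974 ✓
All samples match this transformation.

(a) A² + 1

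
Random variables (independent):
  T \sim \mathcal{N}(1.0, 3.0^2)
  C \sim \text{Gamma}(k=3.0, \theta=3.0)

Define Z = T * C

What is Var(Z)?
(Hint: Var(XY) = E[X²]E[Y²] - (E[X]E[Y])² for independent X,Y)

Var(XY) = E[X²]E[Y²] - (E[X]E[Y])²
E[T] = 1, Var(T) = 9
E[C] = 9, Var(C) = 27
E[T²] = 9 + 1² = 10
E[C²] = 27 + 9² = 108
Var(Z) = 10*108 - (1*9)²
= 1080 - 81 = 999

999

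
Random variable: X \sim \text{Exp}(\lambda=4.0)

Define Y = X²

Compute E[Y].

Using E[X²] = Var(X) + (E[X])²:
E[X] = 0.25
Var(X) = 1/4.0^2 = 0.0625
E[X²] = 0.0625 + 0.25² = 0.0625 + 0.0625 = 0.125

0.125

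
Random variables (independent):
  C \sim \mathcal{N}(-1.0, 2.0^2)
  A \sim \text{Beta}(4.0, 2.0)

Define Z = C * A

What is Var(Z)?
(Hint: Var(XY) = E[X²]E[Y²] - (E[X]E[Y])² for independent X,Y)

Var(XY) = E[X²]E[Y²] - (E[X]E[Y])²
E[C] = -1, Var(C) = 4
E[A] = 0.66666667, Var(A) = 0.031746032
E[C²] = 4 + (-1)² = 5
E[A²] = 0.031746032 + 0.66666667² = 0.47619048
Var(Z) = 5*0.47619048 - (-1*0.66666667)²
= 2.3809524 - 0.44444444 = 1.9365079

1.9365079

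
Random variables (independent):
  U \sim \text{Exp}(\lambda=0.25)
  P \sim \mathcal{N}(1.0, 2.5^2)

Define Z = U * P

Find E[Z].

For independent RVs: E[XY] = E[X]*E[Y]
E[U] = 4
E[P] = 1
E[Z] = 4 * 1 = 4

4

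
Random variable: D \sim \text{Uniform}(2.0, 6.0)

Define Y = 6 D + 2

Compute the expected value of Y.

For Y = 6D + 2:
E[Y] = 6 * E[D] + 2
E[D] = (2 + 6)/2 = 4
E[Y] = 6 * 4 + 2 = 26

26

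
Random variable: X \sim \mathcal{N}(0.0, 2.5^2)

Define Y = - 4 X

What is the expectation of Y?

For Y = -4X:
E[Y] = -4 * E[X]
E[X] = 0.0 = 0
E[Y] = -4 * 0 = 0

0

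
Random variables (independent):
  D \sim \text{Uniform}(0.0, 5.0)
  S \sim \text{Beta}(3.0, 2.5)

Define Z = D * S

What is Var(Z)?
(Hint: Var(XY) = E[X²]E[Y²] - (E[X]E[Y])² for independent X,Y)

Var(XY) = E[X²]E[Y²] - (E[X]E[Y])²
E[D] = 2.5, Var(D) = 2.0833333
E[S] = 0.54545455, Var(S) = 0.038143675
E[D²] = 2.0833333 + 2.5² = 8.3333333
E[S²] = 0.038143675 + 0.54545455² = 0.33566434
Var(Z) = 8.3333333*0.33566434 - (2.5*0.54545455)²
= 2.7972028 - 1.8595041 = 0.93769866

0.93769866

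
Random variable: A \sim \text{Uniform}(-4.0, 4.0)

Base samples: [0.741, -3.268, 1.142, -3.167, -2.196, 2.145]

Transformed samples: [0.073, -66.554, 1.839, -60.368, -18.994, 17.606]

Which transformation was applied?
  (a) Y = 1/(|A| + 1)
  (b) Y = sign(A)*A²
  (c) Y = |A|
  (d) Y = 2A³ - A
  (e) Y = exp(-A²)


Checking option (d) Y = 2A³ - A:
  A = 0.741 -> Y = 0.073 ✓
  A = -3.268 -> Y = -66.554 ✓
  A = 1.142 -> Y = 1.839 ✓
All samples match this transformation.

(d) 2A³ - A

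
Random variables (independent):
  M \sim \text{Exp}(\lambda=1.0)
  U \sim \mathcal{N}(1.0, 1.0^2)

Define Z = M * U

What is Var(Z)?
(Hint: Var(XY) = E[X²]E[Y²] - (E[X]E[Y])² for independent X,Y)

Var(XY) = E[X²]E[Y²] - (E[X]E[Y])²
E[M] = 1, Var(M) = 1
E[U] = 1, Var(U) = 1
E[M²] = 1 + 1² = 2
E[U²] = 1 + 1² = 2
Var(Z) = 2*2 - (1*1)²
= 4 - 1 = 3

3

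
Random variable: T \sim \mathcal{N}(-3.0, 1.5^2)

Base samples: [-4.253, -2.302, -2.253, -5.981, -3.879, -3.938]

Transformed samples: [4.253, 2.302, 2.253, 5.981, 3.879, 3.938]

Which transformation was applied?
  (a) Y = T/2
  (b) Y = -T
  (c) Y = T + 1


Checking option (b) Y = -T:
  T = -4.253 -> Y = 4.253 ✓
  T = -2.302 -> Y = 2.302 ✓
  T = -2.253 -> Y = 2.253 ✓
All samples match this transformation.

(b) -T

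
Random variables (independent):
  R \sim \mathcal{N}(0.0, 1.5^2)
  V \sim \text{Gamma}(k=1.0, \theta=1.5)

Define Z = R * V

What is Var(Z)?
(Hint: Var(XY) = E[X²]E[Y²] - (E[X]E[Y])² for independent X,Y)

Var(XY) = E[X²]E[Y²] - (E[X]E[Y])²
E[R] = 0, Var(R) = 2.25
E[V] = 1.5, Var(V) = 2.25
E[R²] = 2.25 + 0² = 2.25
E[V²] = 2.25 + 1.5² = 4.5
Var(Z) = 2.25*4.5 - (0*1.5)²
= 10.125 - 0 = 10.125

10.125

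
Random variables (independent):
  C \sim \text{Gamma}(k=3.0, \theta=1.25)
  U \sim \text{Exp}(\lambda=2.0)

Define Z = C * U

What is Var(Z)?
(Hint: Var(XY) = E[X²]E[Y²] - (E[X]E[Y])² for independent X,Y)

Var(XY) = E[X²]E[Y²] - (E[X]E[Y])²
E[C] = 3.75, Var(C) = 4.6875
E[U] = 0.5, Var(U) = 0.25
E[C²] = 4.6875 + 3.75² = 18.75
E[U²] = 0.25 + 0.5² = 0.5
Var(Z) = 18.75*0.5 - (3.75*0.5)²
= 9.375 - 3.515625 = 5.859375

5.859375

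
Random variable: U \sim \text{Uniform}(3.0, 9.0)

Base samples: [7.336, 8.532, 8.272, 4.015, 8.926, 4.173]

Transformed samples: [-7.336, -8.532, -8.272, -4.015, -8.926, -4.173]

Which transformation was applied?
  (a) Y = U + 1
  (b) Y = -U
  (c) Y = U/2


Checking option (b) Y = -U:
  U = 7.336 -> Y = -7.336 ✓
  U = 8.532 -> Y = -8.532 ✓
  U = 8.272 -> Y = -8.272 ✓
All samples match this transformation.

(b) -U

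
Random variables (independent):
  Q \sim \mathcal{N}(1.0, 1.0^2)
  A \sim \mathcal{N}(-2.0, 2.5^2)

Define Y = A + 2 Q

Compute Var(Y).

For independent RVs: Var(aX + bY) = a²Var(X) + b²Var(Y)
Var(Q) = 1
Var(A) = 6.25
Var(Y) = 2²*1 + 1²*6.25
= 4*1 + 1*6.25 = 10.25

10.25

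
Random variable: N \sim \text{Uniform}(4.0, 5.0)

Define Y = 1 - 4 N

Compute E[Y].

For Y = -4N + 1:
E[Y] = -4 * E[N] + 1
E[N] = (4 + 5)/2 = 4.5
E[Y] = -4 * 4.5 + 1 = -17

-17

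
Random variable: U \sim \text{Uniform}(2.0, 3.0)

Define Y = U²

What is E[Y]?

E[U²] = Var(U) + (E[U])² = 0.083333333 + 6.25 = 6.3333333

6.3333333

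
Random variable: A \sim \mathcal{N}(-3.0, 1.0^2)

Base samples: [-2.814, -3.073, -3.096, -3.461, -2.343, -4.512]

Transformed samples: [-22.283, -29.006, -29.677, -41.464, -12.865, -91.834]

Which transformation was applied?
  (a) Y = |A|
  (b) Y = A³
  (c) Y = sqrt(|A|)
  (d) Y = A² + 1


Checking option (b) Y = A³:
  A = -2.814 -> Y = -22.283 ✓
  A = -3.073 -> Y = -29.006 ✓
  A = -3.096 -> Y = -29.677 ✓
All samples match this transformation.

(b) A³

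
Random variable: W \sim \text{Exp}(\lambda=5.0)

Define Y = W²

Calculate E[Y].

E[W²] = Var(W) + (E[W])² = 0.04 + 0.04 = 0.08

0.08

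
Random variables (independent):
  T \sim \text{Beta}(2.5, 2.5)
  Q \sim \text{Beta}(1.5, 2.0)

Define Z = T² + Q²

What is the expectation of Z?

E[Z] = E[T²] + E[Q²]
E[T²] = Var(T) + E[T]² = 0.041666667 + 0.25 = 0.29166667
E[Q²] = Var(Q) + E[Q]² = 0.054421769 + 0.18367347 = 0.23809524
E[Z] = 0.29166667 + 0.23809524 = 0.5297619

0.5297619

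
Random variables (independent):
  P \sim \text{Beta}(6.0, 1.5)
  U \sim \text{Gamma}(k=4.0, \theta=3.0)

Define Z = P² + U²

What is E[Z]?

E[Z] = E[P²] + E[U²]
E[P²] = Var(P) + E[P]² = 0.018823529 + 0.64 = 0.65882353
E[U²] = Var(U) + E[U]² = 36 + 144 = 180
E[Z] = 0.65882353 + 180 = 180.65882

180.65882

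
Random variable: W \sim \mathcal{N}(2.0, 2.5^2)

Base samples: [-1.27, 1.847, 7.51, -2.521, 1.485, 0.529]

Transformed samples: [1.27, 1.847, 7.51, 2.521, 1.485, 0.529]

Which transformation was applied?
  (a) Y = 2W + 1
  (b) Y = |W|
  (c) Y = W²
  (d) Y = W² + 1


Checking option (b) Y = |W|:
  W = -1.27 -> Y = 1.27 ✓
  W = 1.847 -> Y = 1.847 ✓
  W = 7.51 -> Y = 7.51 ✓
All samples match this transformation.

(b) |W|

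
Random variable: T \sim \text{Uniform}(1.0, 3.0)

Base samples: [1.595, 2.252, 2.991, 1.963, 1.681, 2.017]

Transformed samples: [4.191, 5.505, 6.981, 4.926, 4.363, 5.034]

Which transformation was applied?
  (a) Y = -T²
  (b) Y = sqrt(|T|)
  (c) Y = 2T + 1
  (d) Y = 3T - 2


Checking option (c) Y = 2T + 1:
  T = 1.595 -> Y = 4.191 ✓
  T = 2.252 -> Y = 5.505 ✓
  T = 2.991 -> Y = 6.981 ✓
All samples match this transformation.

(c) 2T + 1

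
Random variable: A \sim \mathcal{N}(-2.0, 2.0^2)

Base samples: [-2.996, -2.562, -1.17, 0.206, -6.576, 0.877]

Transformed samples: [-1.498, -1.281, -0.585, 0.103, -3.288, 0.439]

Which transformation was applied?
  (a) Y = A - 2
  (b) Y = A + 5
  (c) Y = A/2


Checking option (c) Y = A/2:
  A = -2.996 -> Y = -1.498 ✓
  A = -2.562 -> Y = -1.281 ✓
  A = -1.17 -> Y = -0.585 ✓
All samples match this transformation.

(c) A/2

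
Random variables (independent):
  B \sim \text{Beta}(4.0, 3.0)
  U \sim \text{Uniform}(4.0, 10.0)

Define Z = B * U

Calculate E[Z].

For independent RVs: E[XY] = E[X]*E[Y]
E[B] = 0.57142857
E[U] = 7
E[Z] = 0.57142857 * 7 = 4

4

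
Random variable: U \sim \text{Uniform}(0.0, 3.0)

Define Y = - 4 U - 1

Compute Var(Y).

For Y = aU + b: Var(Y) = a² * Var(U)
Var(U) = (3 - 0)^2/12 = 0.75
Var(Y) = (-4)² * 0.75 = 16 * 0.75 = 12

12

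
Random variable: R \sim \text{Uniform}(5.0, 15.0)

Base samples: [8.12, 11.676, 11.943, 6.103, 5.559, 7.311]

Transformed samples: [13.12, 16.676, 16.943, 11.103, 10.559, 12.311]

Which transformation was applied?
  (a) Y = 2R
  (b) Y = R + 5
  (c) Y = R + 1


Checking option (b) Y = R + 5:
  R = 8.12 -> Y = 13.12 ✓
  R = 11.676 -> Y = 16.676 ✓
  R = 11.943 -> Y = 16.943 ✓
All samples match this transformation.

(b) R + 5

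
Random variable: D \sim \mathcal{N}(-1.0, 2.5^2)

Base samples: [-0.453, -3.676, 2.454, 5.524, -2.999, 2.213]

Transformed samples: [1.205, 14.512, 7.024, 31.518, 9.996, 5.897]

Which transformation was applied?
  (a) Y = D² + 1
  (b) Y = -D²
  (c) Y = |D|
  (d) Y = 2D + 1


Checking option (a) Y = D² + 1:
  D = -0.453 -> Y = 1.205 ✓
  D = -3.676 -> Y = 14.512 ✓
  D = 2.454 -> Y = 7.024 ✓
All samples match this transformation.

(a) D² + 1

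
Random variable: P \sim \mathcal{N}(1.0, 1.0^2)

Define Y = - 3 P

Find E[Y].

For Y = -3P:
E[Y] = -3 * E[P]
E[P] = 1.0 = 1
E[Y] = -3 * 1 = -3

-3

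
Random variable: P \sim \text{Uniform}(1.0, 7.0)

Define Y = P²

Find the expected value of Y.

E[P²] = Var(P) + (E[P])² = 3 + 16 = 19

19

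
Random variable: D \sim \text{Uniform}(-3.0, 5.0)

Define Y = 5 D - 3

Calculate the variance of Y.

For Y = aD + b: Var(Y) = a² * Var(D)
Var(D) = (5 + 3)^2/12 = 5.3333333
Var(Y) = 5² * 5.3333333 = 25 * 5.3333333 = 133.33333

133.33333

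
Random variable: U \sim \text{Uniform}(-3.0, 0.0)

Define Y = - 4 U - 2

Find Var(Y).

For Y = aU + b: Var(Y) = a² * Var(U)
Var(U) = (0 + 3)^2/12 = 0.75
Var(Y) = (-4)² * 0.75 = 16 * 0.75 = 12

12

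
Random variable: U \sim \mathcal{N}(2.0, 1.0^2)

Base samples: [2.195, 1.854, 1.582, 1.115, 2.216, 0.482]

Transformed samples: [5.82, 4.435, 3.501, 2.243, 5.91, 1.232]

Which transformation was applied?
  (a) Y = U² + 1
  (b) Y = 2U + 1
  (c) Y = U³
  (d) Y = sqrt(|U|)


Checking option (a) Y = U² + 1:
  U = 2.195 -> Y = 5.82 ✓
  U = 1.854 -> Y = 4.435 ✓
  U = 1.582 -> Y = 3.501 ✓
All samples match this transformation.

(a) U² + 1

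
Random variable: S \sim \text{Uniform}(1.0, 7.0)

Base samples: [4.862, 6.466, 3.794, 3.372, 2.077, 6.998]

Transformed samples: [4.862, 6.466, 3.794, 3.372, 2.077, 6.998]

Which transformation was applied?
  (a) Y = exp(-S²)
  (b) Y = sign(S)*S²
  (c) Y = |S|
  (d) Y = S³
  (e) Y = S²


Checking option (c) Y = |S|:
  S = 4.862 -> Y = 4.862 ✓
  S = 6.466 -> Y = 6.466 ✓
  S = 3.794 -> Y = 3.794 ✓
All samples match this transformation.

(c) |S|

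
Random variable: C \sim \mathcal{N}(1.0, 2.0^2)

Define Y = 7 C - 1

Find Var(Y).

For Y = aC + b: Var(Y) = a² * Var(C)
Var(C) = 2.0^2 = 4
Var(Y) = 7² * 4 = 49 * 4 = 196

196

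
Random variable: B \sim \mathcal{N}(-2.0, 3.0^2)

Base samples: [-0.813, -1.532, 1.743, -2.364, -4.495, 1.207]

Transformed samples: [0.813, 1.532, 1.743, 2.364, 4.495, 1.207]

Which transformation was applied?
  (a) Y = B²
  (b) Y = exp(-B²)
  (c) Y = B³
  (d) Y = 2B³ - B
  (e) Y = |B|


Checking option (e) Y = |B|:
  B = -0.813 -> Y = 0.813 ✓
  B = -1.532 -> Y = 1.532 ✓
  B = 1.743 -> Y = 1.743 ✓
All samples match this transformation.

(e) |B|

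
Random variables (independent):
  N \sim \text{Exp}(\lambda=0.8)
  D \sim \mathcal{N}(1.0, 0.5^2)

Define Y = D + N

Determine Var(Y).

For independent RVs: Var(aX + bY) = a²Var(X) + b²Var(Y)
Var(N) = 1.5625
Var(D) = 0.25
Var(Y) = 1²*1.5625 + 1²*0.25
= 1*1.5625 + 1*0.25 = 1.8125

1.8125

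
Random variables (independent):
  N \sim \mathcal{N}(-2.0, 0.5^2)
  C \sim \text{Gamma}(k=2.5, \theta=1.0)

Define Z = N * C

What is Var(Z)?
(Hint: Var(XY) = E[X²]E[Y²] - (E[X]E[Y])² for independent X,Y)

Var(XY) = E[X²]E[Y²] - (E[X]E[Y])²
E[N] = -2, Var(N) = 0.25
E[C] = 2.5, Var(C) = 2.5
E[N²] = 0.25 + (-2)² = 4.25
E[C²] = 2.5 + 2.5² = 8.75
Var(Z) = 4.25*8.75 - (-2*2.5)²
= 37.1875 - 25 = 12.1875

12.1875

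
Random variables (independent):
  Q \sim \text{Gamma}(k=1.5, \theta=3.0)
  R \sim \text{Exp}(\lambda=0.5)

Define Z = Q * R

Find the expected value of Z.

For independent RVs: E[XY] = E[X]*E[Y]
E[Q] = 4.5
E[R] = 2
E[Z] = 4.5 * 2 = 9

9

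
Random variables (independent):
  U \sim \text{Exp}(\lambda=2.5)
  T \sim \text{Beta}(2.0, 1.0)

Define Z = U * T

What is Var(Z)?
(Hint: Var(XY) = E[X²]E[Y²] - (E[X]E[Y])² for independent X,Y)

Var(XY) = E[X²]E[Y²] - (E[X]E[Y])²
E[U] = 0.4, Var(U) = 0.16
E[T] = 0.66666667, Var(T) = 0.055555556
E[U²] = 0.16 + 0.4² = 0.32
E[T²] = 0.055555556 + 0.66666667² = 0.5
Var(Z) = 0.32*0.5 - (0.4*0.66666667)²
= 0.16 - 0.071111111 = 0.088888889

0.088888889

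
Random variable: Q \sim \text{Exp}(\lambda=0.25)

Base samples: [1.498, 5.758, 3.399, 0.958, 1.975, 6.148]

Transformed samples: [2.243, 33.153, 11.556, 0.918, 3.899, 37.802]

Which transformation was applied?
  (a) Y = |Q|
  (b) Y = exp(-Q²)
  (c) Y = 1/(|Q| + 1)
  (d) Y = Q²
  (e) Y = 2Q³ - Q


Checking option (d) Y = Q²:
  Q = 1.498 -> Y = 2.243 ✓
  Q = 5.758 -> Y = 33.153 ✓
  Q = 3.399 -> Y = 11.556 ✓
All samples match this transformation.

(d) Q²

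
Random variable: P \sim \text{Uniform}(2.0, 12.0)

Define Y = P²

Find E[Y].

E[P²] = Var(P) + (E[P])² = 8.3333333 + 49 = 57.333333

57.333333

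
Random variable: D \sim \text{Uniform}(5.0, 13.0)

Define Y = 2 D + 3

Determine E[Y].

For Y = 2D + 3:
E[Y] = 2 * E[D] + 3
E[D] = (5 + 13)/2 = 9
E[Y] = 2 * 9 + 3 = 21

21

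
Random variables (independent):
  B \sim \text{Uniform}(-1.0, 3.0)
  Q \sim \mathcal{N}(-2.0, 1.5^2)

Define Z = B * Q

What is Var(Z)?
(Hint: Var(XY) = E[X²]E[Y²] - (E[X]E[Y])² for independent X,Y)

Var(XY) = E[X²]E[Y²] - (E[X]E[Y])²
E[B] = 1, Var(B) = 1.3333333
E[Q] = -2, Var(Q) = 2.25
E[B²] = 1.3333333 + 1² = 2.3333333
E[Q²] = 2.25 + (-2)² = 6.25
Var(Z) = 2.3333333*6.25 - (1*(-2))²
= 14.583333 - 4 = 10.583333

10.583333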